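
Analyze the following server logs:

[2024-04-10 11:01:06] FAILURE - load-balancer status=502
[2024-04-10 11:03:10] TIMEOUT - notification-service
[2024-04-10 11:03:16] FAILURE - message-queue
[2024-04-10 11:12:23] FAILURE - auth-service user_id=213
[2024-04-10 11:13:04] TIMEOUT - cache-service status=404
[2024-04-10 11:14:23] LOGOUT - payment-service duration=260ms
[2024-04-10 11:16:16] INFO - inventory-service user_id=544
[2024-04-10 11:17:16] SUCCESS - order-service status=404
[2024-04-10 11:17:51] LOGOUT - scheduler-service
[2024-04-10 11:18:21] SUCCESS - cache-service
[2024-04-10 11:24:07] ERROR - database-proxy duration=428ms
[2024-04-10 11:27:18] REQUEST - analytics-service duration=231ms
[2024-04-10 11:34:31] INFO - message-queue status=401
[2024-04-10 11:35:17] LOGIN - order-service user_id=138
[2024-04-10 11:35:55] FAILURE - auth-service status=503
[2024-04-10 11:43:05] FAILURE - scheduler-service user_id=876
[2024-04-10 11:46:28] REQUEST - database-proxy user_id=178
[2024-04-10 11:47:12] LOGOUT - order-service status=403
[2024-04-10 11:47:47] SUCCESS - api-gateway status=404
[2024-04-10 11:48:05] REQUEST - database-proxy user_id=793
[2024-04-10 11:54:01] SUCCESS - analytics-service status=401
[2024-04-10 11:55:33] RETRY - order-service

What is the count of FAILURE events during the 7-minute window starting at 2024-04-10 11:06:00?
1

To count events in the time window:

1. Window boundaries: 2024-04-10 11:06:00 to 2024-04-10 11:13:00
2. Filter for FAILURE events within this window
3. Count matching events: 1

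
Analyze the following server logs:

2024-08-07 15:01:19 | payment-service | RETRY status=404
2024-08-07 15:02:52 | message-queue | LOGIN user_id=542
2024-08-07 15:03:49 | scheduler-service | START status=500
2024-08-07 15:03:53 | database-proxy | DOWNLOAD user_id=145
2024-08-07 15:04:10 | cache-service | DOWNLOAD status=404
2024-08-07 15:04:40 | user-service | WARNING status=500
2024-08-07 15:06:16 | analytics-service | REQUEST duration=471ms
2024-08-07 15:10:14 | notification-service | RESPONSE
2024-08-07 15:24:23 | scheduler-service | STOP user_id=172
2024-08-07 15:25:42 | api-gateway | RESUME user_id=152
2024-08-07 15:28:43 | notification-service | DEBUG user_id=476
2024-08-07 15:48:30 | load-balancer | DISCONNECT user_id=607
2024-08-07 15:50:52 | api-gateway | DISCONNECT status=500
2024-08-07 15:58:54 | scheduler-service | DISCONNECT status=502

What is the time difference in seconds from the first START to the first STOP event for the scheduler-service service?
1234

To find the time between events:

1. Locate the first START event for scheduler-service: 2024-08-07 15:03:49
2. Locate the first STOP event for scheduler-service: 2024-08-07 15:24:23
3. Calculate the difference: 2024-08-07 15:24:23 - 2024-08-07 15:03:49 = 1234 seconds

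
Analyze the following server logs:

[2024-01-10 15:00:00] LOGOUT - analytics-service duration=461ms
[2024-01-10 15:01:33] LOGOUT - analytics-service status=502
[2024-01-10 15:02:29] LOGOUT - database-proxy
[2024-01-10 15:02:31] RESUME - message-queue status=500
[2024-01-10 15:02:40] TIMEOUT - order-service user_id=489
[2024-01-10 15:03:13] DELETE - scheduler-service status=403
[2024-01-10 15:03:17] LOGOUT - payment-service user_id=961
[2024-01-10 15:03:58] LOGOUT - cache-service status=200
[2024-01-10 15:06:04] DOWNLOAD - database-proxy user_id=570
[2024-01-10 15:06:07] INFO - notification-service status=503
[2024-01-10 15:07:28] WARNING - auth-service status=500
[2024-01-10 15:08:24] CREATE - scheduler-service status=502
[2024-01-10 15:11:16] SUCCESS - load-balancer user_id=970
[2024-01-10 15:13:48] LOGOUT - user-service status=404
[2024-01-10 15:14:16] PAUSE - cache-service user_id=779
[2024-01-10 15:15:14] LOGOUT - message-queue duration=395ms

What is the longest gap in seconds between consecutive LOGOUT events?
590

To find the longest gap:

1. Extract all LOGOUT events in chronological order
2. Calculate time differences between consecutive events
3. Find the maximum difference
4. Longest gap: 590 seconds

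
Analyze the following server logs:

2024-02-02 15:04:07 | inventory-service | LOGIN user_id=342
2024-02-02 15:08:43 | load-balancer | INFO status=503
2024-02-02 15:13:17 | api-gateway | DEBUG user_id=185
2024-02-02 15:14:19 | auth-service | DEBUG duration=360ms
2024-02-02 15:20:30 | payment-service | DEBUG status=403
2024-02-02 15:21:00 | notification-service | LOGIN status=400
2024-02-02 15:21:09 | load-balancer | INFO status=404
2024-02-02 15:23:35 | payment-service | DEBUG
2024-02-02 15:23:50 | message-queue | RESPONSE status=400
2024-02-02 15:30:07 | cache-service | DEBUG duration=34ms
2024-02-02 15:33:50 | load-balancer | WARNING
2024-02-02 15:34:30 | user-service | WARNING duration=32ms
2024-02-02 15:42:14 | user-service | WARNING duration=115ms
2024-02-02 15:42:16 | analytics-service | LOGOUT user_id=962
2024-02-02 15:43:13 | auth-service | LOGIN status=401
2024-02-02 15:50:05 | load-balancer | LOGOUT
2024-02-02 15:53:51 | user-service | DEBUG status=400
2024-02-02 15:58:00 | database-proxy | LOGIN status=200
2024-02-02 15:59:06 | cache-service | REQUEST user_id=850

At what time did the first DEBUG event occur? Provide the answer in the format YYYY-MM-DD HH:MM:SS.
2024-02-02 15:13:17

To find the first event:

1. Filter for all DEBUG events
2. Sort by timestamp
3. Select the first one
4. Timestamp: 2024-02-02 15:13:17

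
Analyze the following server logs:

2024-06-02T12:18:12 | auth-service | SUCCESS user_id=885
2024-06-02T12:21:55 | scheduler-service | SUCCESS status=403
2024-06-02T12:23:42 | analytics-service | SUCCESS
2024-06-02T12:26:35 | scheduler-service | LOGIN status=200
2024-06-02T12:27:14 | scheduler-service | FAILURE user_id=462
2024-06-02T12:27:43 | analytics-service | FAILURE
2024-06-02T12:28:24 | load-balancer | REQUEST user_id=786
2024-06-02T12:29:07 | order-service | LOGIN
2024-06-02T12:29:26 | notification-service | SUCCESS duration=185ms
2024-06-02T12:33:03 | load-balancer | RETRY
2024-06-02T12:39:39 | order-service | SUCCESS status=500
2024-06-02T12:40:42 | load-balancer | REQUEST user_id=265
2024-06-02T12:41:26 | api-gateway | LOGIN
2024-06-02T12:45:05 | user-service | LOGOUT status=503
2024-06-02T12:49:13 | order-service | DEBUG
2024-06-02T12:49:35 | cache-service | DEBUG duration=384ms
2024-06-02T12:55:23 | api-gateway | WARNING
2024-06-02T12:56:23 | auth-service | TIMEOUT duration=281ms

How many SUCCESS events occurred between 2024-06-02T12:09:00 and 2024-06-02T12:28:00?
3

To count events in the time window:

1. Window boundaries: 2024-06-02T12:09:00 to 2024-06-02T12:28:00
2. Filter for SUCCESS events within this window
3. Count matching events: 3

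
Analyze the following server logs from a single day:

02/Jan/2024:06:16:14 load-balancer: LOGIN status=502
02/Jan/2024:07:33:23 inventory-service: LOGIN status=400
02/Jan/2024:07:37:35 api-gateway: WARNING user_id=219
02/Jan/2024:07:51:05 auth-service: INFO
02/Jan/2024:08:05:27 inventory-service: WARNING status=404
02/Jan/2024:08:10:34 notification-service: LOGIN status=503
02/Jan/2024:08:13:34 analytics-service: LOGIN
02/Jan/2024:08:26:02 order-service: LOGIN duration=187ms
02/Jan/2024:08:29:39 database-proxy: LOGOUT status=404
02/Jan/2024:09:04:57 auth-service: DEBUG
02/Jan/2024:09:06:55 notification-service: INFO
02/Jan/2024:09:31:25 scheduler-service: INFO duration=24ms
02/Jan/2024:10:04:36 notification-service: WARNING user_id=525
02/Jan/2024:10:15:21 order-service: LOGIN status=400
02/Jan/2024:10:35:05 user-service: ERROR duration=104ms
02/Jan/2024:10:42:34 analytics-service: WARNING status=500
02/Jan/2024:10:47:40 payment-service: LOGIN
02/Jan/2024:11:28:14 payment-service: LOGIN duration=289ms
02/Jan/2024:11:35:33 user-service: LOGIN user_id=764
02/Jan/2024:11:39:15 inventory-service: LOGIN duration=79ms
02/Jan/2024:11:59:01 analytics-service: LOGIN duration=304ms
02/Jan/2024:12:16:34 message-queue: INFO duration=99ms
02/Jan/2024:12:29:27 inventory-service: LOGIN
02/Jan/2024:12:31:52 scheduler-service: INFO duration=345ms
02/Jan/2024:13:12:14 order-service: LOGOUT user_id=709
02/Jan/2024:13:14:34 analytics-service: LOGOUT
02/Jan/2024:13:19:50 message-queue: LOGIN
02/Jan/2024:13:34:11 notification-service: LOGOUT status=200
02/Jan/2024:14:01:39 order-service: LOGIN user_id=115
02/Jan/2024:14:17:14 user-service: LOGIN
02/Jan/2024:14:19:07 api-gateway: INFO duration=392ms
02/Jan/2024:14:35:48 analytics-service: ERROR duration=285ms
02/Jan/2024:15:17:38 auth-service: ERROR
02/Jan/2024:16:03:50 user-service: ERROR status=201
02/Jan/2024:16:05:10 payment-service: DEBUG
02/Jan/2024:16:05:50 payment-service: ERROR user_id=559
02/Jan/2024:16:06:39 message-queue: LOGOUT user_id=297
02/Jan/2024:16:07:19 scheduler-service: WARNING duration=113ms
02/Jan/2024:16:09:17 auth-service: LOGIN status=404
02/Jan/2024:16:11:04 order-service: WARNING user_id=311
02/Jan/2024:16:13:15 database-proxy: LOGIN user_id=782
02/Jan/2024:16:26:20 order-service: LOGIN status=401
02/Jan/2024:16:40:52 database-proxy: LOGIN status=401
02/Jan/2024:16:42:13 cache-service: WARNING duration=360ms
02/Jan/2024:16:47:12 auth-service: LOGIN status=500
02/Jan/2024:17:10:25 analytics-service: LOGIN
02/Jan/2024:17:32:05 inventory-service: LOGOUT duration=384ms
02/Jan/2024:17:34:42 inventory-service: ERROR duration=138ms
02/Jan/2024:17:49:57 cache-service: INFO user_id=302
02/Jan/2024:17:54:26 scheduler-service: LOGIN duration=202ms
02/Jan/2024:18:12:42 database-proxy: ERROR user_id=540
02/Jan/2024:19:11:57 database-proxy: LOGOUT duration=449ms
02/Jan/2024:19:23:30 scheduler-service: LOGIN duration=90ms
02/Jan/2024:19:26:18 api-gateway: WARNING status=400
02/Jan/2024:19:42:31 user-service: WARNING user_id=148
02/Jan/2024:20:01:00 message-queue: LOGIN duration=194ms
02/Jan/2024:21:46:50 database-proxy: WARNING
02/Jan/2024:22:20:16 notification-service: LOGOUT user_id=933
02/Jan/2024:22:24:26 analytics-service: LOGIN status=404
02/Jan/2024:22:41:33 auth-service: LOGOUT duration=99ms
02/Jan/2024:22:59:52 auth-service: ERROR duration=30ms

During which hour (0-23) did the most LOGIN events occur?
16

To find the peak hour:

1. Group all LOGIN events by hour
2. Count events in each hour
3. Find hour with maximum count
4. Peak hour: 16 (with 5 events)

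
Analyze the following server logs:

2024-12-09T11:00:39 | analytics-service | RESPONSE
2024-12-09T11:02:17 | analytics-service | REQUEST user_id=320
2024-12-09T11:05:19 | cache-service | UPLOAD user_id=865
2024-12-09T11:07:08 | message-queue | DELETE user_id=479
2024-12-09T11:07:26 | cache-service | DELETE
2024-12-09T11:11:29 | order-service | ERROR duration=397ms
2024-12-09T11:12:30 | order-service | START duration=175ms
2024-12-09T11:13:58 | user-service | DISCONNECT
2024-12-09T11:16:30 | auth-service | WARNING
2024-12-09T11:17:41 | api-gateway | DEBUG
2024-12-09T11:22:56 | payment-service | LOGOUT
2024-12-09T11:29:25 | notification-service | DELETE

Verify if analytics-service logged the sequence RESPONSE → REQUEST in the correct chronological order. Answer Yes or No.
Yes

To verify sequence order:

1. Find all events in sequence RESPONSE → REQUEST for analytics-service
2. Extract their timestamps
3. Check if timestamps are in ascending order
4. Result: Yes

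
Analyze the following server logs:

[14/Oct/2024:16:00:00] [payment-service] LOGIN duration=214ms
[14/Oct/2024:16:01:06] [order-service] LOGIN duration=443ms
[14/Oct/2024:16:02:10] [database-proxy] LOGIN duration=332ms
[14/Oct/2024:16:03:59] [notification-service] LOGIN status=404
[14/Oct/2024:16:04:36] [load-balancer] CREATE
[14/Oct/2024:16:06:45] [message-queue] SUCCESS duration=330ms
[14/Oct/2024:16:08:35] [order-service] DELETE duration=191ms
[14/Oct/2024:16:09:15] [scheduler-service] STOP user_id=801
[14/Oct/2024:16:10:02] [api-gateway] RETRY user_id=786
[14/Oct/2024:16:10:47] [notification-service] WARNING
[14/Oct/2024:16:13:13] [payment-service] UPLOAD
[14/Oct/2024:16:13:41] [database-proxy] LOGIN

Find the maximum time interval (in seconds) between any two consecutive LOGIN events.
582

To find the longest gap:

1. Extract all LOGIN events in chronological order
2. Calculate time differences between consecutive events
3. Find the maximum difference
4. Longest gap: 582 seconds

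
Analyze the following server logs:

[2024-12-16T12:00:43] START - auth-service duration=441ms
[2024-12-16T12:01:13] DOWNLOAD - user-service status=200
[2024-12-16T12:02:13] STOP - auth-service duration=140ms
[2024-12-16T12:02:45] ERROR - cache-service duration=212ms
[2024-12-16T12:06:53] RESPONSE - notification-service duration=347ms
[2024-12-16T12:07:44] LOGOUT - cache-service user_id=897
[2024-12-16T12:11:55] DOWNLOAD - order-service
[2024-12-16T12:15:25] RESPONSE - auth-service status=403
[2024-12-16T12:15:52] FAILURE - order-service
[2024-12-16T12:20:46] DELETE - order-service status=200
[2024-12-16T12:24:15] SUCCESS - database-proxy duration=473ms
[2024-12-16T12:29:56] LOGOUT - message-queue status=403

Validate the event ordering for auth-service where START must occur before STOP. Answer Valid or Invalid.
Valid

To validate ordering:

1. Required order: START → STOP
2. Rule: START must occur before STOP
3. Check actual order of events for auth-service
4. Result: Valid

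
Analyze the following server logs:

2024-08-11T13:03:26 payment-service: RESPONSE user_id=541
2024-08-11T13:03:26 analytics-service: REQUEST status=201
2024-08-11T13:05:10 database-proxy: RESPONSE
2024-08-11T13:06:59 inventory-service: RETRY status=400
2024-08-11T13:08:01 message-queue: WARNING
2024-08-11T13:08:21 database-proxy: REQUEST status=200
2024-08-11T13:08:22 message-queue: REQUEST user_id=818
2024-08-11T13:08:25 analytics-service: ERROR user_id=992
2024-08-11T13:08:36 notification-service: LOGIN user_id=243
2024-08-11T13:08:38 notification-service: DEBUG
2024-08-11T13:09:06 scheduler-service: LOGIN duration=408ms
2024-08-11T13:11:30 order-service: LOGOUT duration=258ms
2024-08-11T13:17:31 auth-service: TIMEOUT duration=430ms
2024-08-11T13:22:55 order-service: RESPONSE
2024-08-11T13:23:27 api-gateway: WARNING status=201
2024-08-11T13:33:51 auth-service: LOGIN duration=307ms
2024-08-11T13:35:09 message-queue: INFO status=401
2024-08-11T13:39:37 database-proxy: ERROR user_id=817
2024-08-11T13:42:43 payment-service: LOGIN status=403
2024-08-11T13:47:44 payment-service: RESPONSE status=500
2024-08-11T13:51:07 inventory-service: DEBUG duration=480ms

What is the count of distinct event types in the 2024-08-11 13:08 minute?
5

To count unique event types:

1. Filter events in the minute starting at 2024-08-11 13:08
2. Extract event types from matching entries
3. Count unique types: 5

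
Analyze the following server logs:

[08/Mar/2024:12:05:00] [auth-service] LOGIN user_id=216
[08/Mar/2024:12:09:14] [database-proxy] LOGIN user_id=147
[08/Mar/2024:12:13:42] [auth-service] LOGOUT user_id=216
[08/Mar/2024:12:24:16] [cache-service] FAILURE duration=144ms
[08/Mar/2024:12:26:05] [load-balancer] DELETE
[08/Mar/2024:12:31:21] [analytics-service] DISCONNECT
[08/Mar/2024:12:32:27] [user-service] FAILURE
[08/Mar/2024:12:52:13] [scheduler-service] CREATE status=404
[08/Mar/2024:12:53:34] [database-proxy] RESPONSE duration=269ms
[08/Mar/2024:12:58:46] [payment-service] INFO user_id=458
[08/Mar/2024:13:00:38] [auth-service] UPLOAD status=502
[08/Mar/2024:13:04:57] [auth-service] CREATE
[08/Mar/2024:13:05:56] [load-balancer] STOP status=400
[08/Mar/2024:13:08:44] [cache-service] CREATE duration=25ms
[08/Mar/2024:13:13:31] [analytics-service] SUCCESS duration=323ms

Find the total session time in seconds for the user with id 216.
522

To calculate session duration:

1. Find LOGIN event for user_id=216: 08/Mar/2024:12:05:00
2. Find LOGOUT event for user_id=216: 08/Mar/2024:12:13:42
3. Session duration: 08/Mar/2024:12:13:42 - 08/Mar/2024:12:05:00 = 522 seconds (8 minutes)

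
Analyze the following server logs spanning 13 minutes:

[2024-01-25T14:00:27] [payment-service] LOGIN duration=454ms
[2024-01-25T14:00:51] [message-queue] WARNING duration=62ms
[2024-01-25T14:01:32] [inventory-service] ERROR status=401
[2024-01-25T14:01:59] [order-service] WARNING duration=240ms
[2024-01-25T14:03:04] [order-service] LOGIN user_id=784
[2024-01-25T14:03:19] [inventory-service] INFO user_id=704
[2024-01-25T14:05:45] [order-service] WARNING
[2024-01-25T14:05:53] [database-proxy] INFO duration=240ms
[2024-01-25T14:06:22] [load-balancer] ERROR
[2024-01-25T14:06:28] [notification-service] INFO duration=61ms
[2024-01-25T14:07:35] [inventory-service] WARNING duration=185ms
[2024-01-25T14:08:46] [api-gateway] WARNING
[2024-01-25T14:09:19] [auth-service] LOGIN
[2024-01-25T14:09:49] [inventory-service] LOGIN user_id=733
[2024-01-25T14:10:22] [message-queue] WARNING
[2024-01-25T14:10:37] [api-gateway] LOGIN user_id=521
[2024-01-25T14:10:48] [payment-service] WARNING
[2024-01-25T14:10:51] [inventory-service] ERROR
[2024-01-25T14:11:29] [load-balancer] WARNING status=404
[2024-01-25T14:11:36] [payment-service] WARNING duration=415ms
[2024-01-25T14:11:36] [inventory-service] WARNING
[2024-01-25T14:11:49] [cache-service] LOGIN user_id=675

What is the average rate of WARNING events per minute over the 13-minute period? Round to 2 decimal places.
0.77

To calculate the rate:

1. Count total WARNING events: 10
2. Total time period: 13 minutes
3. Rate = 10 / 13 = 0.77 events per minute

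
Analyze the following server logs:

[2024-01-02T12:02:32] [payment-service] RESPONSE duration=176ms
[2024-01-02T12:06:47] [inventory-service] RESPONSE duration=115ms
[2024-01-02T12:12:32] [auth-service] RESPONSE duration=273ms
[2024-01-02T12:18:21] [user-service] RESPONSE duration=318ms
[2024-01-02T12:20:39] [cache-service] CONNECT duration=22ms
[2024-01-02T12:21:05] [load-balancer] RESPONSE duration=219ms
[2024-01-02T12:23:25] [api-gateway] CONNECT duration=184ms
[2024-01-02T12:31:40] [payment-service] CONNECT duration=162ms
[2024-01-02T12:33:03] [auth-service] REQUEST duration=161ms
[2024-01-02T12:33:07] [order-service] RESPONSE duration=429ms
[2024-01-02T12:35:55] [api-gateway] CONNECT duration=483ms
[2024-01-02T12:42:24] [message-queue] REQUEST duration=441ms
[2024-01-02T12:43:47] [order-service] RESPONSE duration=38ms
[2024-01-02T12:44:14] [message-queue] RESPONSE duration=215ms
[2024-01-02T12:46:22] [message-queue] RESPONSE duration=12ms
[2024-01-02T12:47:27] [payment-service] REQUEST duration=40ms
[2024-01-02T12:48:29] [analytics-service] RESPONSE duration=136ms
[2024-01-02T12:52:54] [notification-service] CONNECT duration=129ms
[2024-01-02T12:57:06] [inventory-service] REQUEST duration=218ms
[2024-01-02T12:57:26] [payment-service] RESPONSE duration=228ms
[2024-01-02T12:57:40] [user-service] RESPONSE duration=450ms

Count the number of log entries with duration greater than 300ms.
5

To count timeouts:

1. Threshold: 300ms
2. Extract duration from each log entry
3. Count entries where duration > 300
4. Timeout count: 5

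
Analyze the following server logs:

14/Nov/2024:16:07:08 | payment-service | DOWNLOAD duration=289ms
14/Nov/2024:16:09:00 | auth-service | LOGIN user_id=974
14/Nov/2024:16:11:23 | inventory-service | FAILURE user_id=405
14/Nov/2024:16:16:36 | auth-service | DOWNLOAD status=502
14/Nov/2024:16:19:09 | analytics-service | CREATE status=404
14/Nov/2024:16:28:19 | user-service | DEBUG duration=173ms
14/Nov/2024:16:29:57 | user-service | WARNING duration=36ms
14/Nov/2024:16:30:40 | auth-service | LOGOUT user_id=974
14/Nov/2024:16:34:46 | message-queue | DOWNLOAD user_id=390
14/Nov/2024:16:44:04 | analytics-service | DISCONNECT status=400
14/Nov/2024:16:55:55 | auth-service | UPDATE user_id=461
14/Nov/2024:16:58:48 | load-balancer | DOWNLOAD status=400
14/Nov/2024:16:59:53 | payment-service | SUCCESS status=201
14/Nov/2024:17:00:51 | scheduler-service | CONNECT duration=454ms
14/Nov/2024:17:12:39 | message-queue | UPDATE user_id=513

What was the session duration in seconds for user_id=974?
1300

To calculate session duration:

1. Find LOGIN event for user_id=974: 14/Nov/2024:16:09:00
2. Find LOGOUT event for user_id=974: 14/Nov/2024:16:30:40
3. Session duration: 14/Nov/2024:16:30:40 - 14/Nov/2024:16:09:00 = 1300 seconds (21 minutes)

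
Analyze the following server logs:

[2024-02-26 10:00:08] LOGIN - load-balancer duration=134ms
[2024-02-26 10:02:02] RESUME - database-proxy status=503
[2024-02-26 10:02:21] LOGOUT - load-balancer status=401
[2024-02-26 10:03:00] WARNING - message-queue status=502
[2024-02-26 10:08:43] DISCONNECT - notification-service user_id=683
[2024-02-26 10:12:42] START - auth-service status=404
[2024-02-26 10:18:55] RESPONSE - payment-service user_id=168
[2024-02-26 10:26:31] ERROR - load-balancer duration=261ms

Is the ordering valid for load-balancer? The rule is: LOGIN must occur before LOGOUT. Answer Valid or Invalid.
Valid

To validate ordering:

1. Required order: LOGIN → LOGOUT
2. Rule: LOGIN must occur before LOGOUT
3. Check actual order of events for load-balancer
4. Result: Valid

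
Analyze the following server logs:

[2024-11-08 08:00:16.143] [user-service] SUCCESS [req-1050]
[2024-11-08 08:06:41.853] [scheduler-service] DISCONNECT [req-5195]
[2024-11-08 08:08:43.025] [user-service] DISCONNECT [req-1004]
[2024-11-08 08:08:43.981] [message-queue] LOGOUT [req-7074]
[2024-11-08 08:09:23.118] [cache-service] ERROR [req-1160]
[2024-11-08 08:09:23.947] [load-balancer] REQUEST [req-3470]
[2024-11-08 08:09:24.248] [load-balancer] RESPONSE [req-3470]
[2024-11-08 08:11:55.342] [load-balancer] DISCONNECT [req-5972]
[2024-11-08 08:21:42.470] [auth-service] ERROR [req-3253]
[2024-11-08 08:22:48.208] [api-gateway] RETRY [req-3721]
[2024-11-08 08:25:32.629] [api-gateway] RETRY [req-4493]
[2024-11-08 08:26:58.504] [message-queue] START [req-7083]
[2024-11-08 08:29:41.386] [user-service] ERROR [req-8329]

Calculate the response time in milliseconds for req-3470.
301

To calculate latency:

1. Find REQUEST with id req-3470: 2024-11-08 08:09:23.947
2. Find RESPONSE with id req-3470: 2024-11-08 08:09:24.248
3. Latency: 2024-11-08 08:09:24.248 - 2024-11-08 08:09:23.947 = 301ms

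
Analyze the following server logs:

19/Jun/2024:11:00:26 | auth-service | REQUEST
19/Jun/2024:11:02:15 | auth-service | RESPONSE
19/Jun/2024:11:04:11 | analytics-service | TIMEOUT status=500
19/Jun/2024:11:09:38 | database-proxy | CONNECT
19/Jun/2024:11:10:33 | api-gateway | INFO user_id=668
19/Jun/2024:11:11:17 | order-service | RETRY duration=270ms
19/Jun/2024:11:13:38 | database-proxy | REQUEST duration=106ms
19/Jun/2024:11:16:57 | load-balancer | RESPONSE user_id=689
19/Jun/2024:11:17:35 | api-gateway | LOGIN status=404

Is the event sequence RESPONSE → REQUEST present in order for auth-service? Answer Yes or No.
No

To verify sequence order:

1. Find all events in sequence RESPONSE → REQUEST for auth-service
2. Extract their timestamps
3. Check if timestamps are in ascending order
4. Result: No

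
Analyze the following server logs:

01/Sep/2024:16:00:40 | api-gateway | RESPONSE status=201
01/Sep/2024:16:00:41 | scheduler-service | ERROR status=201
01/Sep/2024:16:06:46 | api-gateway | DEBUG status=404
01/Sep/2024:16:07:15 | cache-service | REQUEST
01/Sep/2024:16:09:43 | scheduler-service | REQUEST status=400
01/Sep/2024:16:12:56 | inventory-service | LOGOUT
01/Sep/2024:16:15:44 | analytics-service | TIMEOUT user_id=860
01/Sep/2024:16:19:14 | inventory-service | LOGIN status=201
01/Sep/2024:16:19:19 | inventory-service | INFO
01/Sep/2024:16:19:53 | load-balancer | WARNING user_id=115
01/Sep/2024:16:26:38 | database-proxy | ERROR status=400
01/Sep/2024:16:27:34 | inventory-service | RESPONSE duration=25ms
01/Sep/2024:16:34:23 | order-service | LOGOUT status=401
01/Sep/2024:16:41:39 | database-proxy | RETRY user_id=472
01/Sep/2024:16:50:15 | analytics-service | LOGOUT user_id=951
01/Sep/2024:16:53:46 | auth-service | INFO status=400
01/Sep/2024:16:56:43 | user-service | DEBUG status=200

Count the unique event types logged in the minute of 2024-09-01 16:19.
3

To count unique event types:

1. Filter events in the minute starting at 2024-09-01 16:19
2. Extract event types from matching entries
3. Count unique types: 3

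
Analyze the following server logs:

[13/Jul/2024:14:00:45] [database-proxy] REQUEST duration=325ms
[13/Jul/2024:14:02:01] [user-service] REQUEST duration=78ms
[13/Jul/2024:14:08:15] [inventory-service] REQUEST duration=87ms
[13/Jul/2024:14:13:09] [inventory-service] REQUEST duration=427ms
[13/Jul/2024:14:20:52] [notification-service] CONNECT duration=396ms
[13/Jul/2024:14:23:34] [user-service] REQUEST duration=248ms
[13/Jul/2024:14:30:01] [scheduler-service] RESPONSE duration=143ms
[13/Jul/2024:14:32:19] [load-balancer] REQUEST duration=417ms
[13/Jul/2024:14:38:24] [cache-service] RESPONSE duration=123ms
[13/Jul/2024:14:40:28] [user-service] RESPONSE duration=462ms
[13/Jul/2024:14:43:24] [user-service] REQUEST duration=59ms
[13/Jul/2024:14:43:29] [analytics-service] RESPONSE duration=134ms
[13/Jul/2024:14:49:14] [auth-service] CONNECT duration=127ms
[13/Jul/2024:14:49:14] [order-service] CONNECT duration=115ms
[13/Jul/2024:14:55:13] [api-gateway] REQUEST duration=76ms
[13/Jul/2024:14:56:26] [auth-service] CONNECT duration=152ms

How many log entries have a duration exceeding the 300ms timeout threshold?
5

To count timeouts:

1. Threshold: 300ms
2. Extract duration from each log entry
3. Count entries where duration > 300
4. Timeout count: 5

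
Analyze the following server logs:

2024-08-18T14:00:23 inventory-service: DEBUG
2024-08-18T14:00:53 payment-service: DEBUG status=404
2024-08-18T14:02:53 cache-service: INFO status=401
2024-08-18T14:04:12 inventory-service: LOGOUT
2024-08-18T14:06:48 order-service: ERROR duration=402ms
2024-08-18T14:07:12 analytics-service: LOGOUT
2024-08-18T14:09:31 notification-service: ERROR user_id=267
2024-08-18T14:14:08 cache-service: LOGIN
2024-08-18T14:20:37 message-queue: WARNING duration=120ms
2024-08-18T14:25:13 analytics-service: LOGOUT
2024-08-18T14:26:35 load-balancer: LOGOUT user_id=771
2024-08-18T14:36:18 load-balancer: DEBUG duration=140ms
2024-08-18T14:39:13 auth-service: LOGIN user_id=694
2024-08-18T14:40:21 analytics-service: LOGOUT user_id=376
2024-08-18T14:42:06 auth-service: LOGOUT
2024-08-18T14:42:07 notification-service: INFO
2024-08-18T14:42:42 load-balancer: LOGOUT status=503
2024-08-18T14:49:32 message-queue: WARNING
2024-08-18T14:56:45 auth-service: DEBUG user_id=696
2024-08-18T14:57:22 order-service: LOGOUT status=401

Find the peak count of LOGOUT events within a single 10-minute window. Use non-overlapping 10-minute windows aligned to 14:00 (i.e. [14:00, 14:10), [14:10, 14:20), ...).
3

To find the burst window:

1. Divide the log period into non-overlapping 10-minute windows starting at 14:00
2. Count LOGOUT events in each window
3. Find the window with maximum count
4. Maximum events in a window: 3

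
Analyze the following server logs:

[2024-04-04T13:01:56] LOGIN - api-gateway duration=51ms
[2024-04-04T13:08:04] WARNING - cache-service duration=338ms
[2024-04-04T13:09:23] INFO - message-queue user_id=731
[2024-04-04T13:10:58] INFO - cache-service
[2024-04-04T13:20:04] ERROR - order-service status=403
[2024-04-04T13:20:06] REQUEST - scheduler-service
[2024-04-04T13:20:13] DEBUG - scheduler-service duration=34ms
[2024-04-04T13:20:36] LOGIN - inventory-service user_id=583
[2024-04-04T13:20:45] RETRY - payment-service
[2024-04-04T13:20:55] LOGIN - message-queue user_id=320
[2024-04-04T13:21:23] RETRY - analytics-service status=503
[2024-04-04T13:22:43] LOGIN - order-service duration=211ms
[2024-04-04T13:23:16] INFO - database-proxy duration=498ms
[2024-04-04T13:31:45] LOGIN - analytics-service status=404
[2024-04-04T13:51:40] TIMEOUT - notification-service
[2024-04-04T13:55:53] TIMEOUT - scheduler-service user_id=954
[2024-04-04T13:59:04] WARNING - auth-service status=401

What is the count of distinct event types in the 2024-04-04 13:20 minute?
5

To count unique event types:

1. Filter events in the minute starting at 2024-04-04 13:20
2. Extract event types from matching entries
3. Count unique types: 5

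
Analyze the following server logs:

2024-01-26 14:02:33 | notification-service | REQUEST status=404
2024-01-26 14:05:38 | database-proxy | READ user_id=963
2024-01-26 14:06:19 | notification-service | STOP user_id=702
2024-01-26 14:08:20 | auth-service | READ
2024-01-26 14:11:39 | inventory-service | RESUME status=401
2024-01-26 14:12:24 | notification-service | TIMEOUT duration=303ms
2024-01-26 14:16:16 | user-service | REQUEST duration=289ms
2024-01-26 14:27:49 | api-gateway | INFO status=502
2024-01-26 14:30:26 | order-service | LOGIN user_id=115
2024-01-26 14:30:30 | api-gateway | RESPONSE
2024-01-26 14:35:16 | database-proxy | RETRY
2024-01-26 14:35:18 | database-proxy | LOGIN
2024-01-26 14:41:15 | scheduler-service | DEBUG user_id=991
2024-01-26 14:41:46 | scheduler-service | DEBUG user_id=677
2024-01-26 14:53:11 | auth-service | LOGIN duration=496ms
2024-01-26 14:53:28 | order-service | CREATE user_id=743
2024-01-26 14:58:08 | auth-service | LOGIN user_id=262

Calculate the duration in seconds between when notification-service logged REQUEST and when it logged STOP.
226

To find the time between events:

1. Locate the first REQUEST event for notification-service: 2024-01-26 14:02:33
2. Locate the first STOP event for notification-service: 2024-01-26 14:06:19
3. Calculate the difference: 2024-01-26 14:06:19 - 2024-01-26 14:02:33 = 226 seconds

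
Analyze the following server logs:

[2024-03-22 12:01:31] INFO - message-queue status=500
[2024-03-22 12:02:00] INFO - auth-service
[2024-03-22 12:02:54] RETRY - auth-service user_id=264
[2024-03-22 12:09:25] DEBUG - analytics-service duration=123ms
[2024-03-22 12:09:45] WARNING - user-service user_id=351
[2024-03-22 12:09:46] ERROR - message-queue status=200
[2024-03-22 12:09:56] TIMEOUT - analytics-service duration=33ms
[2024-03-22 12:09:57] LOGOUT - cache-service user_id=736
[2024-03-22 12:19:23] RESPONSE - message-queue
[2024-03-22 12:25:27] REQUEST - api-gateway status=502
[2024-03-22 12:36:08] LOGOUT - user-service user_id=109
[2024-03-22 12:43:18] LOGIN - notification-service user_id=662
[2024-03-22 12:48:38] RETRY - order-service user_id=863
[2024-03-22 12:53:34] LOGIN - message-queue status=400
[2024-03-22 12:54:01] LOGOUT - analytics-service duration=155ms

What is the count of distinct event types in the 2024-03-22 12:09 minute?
5

To count unique event types:

1. Filter events in the minute starting at 2024-03-22 12:09
2. Extract event types from matching entries
3. Count unique types: 5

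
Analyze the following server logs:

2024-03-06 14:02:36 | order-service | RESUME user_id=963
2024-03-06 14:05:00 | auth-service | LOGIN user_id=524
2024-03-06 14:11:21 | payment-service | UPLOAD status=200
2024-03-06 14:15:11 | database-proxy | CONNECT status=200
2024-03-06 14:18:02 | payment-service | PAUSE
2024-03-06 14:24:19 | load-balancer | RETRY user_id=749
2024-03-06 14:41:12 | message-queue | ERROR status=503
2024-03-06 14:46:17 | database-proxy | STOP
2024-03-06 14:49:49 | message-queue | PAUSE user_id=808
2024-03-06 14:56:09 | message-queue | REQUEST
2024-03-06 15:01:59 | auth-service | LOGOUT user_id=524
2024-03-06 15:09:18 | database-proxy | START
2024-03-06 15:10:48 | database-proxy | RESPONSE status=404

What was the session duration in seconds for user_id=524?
3419

To calculate session duration:

1. Find LOGIN event for user_id=524: 2024-03-06 14:05:00
2. Find LOGOUT event for user_id=524: 2024-03-06 15:01:59
3. Session duration: 2024-03-06 15:01:59 - 2024-03-06 14:05:00 = 3419 seconds (56 minutes)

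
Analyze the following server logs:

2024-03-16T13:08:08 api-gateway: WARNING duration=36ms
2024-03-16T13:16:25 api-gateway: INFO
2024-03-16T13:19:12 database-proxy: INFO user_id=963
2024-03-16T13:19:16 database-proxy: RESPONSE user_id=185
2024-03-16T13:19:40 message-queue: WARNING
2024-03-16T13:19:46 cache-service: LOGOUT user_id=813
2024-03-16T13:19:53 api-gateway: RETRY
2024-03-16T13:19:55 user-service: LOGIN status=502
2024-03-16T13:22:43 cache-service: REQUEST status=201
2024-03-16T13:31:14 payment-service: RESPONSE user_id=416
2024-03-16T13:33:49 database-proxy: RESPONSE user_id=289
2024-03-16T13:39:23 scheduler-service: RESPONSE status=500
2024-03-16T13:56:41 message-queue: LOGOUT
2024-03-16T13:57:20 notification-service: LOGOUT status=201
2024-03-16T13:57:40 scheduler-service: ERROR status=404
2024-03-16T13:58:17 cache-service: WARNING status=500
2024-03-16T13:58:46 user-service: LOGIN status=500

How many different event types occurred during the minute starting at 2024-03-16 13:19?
6

To count unique event types:

1. Filter events in the minute starting at 2024-03-16 13:19
2. Extract event types from matching entries
3. Count unique types: 6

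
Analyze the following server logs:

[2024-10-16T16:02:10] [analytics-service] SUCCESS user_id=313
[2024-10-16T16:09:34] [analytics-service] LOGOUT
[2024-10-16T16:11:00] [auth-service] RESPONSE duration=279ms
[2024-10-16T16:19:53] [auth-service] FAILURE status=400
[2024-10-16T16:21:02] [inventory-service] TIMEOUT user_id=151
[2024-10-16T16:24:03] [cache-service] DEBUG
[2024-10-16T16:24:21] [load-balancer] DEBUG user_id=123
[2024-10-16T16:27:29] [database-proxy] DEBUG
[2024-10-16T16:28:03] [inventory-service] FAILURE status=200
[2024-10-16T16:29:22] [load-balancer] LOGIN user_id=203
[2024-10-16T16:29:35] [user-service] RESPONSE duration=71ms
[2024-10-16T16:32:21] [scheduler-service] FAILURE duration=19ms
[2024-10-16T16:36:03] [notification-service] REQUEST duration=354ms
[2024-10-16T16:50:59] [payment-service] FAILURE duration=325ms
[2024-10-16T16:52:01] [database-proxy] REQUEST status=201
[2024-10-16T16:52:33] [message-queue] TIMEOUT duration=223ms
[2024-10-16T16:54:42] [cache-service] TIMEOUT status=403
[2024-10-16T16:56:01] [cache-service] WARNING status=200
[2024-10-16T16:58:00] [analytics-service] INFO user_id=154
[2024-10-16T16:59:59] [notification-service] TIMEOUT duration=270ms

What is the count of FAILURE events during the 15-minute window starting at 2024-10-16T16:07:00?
1

To count events in the time window:

1. Window boundaries: 2024-10-16T16:07:00 to 2024-10-16T16:22:00
2. Filter for FAILURE events within this window
3. Count matching events: 1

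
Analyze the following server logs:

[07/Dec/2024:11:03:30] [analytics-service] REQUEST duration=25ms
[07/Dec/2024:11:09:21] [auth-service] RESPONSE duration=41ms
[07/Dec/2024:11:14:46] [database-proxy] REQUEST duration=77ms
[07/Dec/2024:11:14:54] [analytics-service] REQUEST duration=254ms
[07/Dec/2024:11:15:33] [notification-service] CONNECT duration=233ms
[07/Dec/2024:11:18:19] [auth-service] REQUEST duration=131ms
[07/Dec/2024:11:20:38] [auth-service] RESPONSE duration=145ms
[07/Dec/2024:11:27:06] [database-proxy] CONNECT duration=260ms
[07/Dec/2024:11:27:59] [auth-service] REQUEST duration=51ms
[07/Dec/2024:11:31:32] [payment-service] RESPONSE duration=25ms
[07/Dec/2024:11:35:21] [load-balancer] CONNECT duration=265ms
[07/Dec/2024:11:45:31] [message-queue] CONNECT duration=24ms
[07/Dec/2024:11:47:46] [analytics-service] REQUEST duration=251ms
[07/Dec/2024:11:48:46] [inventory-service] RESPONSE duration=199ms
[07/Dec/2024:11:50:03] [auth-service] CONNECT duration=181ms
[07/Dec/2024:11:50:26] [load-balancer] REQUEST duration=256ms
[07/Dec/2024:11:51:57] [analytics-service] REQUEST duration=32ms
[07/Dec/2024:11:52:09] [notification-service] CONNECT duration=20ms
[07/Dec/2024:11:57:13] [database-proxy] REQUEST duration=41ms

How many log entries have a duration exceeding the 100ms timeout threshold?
10

To count timeouts:

1. Threshold: 100ms
2. Extract duration from each log entry
3. Count entries where duration > 100
4. Timeout count: 10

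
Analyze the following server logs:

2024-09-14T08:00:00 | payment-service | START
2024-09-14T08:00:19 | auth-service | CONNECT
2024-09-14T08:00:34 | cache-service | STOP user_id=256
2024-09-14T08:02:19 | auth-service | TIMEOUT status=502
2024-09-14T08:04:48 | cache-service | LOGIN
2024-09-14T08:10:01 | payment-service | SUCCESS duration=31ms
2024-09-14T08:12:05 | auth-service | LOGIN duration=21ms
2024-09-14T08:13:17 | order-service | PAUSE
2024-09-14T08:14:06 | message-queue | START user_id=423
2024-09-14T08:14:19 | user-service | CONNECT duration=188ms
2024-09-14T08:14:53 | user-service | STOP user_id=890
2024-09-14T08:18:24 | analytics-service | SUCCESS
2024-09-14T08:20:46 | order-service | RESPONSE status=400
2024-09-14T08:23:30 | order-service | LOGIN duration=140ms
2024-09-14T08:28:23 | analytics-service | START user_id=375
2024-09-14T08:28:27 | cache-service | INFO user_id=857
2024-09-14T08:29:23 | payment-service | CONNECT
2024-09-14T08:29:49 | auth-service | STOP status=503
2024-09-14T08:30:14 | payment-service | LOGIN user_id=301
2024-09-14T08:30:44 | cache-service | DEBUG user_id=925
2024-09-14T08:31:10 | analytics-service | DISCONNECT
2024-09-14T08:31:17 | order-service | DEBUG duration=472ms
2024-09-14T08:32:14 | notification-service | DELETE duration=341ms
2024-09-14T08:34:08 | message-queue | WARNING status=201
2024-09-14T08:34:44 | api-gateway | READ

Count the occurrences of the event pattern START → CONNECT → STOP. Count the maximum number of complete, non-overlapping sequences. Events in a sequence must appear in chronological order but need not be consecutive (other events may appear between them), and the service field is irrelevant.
3

To count sequences:

1. Look for pattern: START → CONNECT → STOP
2. Greedily scan the log in chronological order, matching each sequence element in turn (ignoring service)
3. Each time the full pattern completes, increment the count and restart matching from the next event
4. Complete non-overlapping sequences found: 3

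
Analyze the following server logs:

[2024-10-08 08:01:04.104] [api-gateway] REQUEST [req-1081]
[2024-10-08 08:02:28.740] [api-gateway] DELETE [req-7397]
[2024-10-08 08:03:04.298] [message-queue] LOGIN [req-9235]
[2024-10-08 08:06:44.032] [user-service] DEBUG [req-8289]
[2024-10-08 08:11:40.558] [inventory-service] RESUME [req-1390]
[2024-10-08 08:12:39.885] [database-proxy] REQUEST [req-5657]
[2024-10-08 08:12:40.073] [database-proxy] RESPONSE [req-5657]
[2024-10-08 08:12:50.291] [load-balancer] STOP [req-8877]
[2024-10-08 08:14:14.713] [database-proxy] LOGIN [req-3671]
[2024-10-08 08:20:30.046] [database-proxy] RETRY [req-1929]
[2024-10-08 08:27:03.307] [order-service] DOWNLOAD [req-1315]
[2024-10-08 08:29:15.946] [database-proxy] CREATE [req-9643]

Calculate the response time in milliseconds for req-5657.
188

To calculate latency:

1. Find REQUEST with id req-5657: 2024-10-08 08:12:39.885
2. Find RESPONSE with id req-5657: 2024-10-08 08:12:40.073
3. Latency: 2024-10-08 08:12:40.073 - 2024-10-08 08:12:39.885 = 188ms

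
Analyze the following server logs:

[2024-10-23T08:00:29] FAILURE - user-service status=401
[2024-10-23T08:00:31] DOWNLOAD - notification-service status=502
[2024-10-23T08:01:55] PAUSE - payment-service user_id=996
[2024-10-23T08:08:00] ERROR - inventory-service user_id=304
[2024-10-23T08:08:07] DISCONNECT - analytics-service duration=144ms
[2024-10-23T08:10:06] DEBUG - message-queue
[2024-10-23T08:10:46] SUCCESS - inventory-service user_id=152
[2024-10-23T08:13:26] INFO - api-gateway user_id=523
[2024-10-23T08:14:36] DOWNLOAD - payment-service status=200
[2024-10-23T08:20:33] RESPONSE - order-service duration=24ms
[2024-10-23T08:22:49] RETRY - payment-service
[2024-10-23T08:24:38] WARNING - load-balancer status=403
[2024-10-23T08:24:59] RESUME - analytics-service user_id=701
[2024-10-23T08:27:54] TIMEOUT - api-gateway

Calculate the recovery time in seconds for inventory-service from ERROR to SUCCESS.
166

To calculate recovery time:

1. Find ERROR event for inventory-service: 2024-10-23T08:08:00
2. Find next SUCCESS event for inventory-service: 2024-10-23T08:10:46
3. Recovery time: 2024-10-23T08:10:46 - 2024-10-23T08:08:00 = 166 seconds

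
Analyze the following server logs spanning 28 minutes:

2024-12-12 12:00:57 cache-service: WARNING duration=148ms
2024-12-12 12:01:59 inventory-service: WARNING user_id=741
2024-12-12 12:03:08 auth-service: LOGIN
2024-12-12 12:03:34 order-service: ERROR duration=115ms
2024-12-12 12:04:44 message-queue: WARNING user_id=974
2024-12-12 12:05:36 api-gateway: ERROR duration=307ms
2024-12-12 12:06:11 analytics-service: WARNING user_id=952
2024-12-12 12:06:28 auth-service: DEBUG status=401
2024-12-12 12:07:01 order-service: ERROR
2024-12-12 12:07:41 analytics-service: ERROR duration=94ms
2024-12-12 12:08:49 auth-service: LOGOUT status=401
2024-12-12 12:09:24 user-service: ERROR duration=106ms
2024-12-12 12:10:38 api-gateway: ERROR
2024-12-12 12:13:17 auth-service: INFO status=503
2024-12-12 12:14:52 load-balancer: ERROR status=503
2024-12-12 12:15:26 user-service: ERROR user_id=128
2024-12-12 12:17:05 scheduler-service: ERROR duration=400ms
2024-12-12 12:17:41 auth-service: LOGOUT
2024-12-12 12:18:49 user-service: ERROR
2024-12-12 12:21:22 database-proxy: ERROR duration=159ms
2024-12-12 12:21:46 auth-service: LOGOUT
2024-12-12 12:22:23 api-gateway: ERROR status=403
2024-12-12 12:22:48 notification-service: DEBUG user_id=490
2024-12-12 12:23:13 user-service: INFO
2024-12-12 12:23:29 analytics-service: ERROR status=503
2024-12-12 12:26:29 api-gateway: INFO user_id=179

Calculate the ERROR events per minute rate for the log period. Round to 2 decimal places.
0.46

To calculate the rate:

1. Count total ERROR events: 13
2. Total time period: 28 minutes
3. Rate = 13 / 28 = 0.46 events per minute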